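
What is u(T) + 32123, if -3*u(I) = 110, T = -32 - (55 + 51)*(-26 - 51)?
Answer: 96259/3 ≈ 32086.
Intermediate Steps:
T = 8130 (T = -32 - 106*(-77) = -32 - 1*(-8162) = -32 + 8162 = 8130)
u(I) = -110/3 (u(I) = -1/3*110 = -110/3)
u(T) + 32123 = -110/3 + 32123 = 96259/3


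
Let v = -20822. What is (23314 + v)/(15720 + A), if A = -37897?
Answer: -2492/22177 ≈ -0.11237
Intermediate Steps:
(23314 + v)/(15720 + A) = (23314 - 20822)/(15720 - 37897) = 2492/(-22177) = 2492*(-1/22177) = -2492/22177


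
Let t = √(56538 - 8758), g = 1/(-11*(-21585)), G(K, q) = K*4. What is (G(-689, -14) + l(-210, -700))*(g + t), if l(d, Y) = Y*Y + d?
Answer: 487034/237435 + 974068*√11945 ≈ 1.0646e+8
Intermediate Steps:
l(d, Y) = d + Y² (l(d, Y) = Y² + d = d + Y²)
G(K, q) = 4*K
g = 1/237435 ≈ 4.2117e-6
t = 2*√11945 (t = √47780 = 2*√11945 ≈ 218.59)
(G(-689, -14) + l(-210, -700))*(g + t) = (4*(-689) + (-210 + (-700)²))*(1/237435 + 2*√11945) = (-2756 + (-210 + 490000))*(1/237435 + 2*√11945) = (-2756 + 489790)*(1/237435 + 2*√11945) = 487034*(1/237435 + 2*√11945) = 487034/237435 + 974068*√11945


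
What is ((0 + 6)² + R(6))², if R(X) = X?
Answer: 1764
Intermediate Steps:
((0 + 6)² + R(6))² = ((0 + 6)² + 6)² = (6² + 6)² = (36 + 6)² = 42² = 1764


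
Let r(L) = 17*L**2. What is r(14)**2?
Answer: 11102224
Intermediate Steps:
r(14)**2 = (17*14**2)**2 = (17*196)**2 = 3332**2 = 11102224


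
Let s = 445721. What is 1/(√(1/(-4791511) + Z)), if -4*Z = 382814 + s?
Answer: -2*I*√19021985144133123779/3969934566389 ≈ -0.0021972*I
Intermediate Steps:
Z = -828535/4 (Z = -(382814 + 445721)/4 = -¼*828535 = -828535/4 ≈ -2.0713e+5)
1/(√(1/(-4791511) + Z)) = 1/(√(1/(-4791511) - 828535/4)) = 1/(√(-1/4791511 - 828535/4)) = 1/(√(-3969934566389/19166044)) = 1/(I*√19021985144133123779/9583022) = -2*I*√19021985144133123779/3969934566389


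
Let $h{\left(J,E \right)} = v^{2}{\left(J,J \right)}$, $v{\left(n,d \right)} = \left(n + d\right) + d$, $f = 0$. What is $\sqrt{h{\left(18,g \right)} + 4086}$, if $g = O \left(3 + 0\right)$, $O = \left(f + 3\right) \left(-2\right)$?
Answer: $3 \sqrt{778} \approx 83.678$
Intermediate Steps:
$O = -6$ ($O = \left(0 + 3\right) \left(-2\right) = 3 \left(-2\right) = -6$)
$v{\left(n,d \right)} = n + 2 d$ ($v{\left(n,d \right)} = \left(d + n\right) + d = n + 2 d$)
$g = -18$ ($g = - 6 \left(3 + 0\right) = \left(-6\right) 3 = -18$)
$h{\left(J,E \right)} = 9 J^{2}$ ($h{\left(J,E \right)} = \left(J + 2 J\right)^{2} = \left(3 J\right)^{2} = 9 J^{2}$)
$\sqrt{h{\left(18,g \right)} + 4086} = \sqrt{9 \cdot 18^{2} + 4086} = \sqrt{9 \cdot 324 + 4086} = \sqrt{2916 + 4086} = \sqrt{7002} = 3 \sqrt{778}$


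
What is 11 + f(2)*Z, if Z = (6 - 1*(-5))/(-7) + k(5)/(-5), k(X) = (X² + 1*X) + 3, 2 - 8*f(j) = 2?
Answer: 11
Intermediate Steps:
f(j) = 0 (f(j) = ¼ - ⅛*2 = ¼ - ¼ = 0)
k(X) = 3 + X + X² (k(X) = (X² + X) + 3 = (X + X²) + 3 = 3 + X + X²)
Z = -286/35 (Z = (6 - 1*(-5))/(-7) + (3 + 5 + 5²)/(-5) = (6 + 5)*(-⅐) + (3 + 5 + 25)*(-⅕) = 11*(-⅐) + 33*(-⅕) = -11/7 - 33/5 = -286/35 ≈ -8.1714)
11 + f(2)*Z = 11 + 0*(-286/35) = 11 + 0 = 11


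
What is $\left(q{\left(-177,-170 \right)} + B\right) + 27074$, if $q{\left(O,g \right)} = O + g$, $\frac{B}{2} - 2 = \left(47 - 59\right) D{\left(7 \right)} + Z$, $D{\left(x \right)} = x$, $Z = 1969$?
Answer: $30501$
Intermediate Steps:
$B = 3774$ ($B = 4 + 2 \left(\left(47 - 59\right) 7 + 1969\right) = 4 + 2 \left(\left(-12\right) 7 + 1969\right) = 4 + 2 \left(-84 + 1969\right) = 4 + 2 \cdot 1885 = 4 + 3770 = 3774$)
$\left(q{\left(-177,-170 \right)} + B\right) + 27074 = \left(\left(-177 - 170\right) + 3774\right) + 27074 = \left(-347 + 3774\right) + 27074 = 3427 + 27074 = 30501$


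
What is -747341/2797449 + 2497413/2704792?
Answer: 4964983541365/7566517675608 ≈ 0.65618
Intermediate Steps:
-747341/2797449 + 2497413/2704792 = 4964983541365/7566517675608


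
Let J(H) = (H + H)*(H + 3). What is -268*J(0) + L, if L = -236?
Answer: -236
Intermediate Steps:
J(H) = 2*H*(3 + H) (J(H) = (2*H)*(3 + H) = 2*H*(3 + H))
-268*J(0) + L = -268*2*0*(3 + 0) - 236 = -268*2*0*3 - 236 = -268*0 - 236 = -67*0 - 236 = 0 - 236 = -236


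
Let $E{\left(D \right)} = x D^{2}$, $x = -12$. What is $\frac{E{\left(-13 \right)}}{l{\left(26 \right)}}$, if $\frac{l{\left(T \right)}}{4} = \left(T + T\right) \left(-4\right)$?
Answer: $\frac{39}{16} \approx 2.4375$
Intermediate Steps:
$l{\left(T \right)} = - 32 T$ ($l{\left(T \right)} = 4 \left(T + T\right) \left(-4\right) = 4 \cdot 2 T \left(-4\right) = 4 \left(- 8 T\right) = - 32 T$)
$E{\left(D \right)} = - 12 D^{2}$
$\frac{E{\left(-13 \right)}}{l{\left(26 \right)}} = \frac{\left(-12\right) \left(-13\right)^{2}}{\left(-32\right) 26} = \frac{\left(-12\right) 169}{-832} = \left(-2028\right) \left(- \frac{1}{832}\right) = \frac{39}{16}$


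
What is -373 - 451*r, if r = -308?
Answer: 138535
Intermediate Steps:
-373 - 451*r = -373 - 451*(-308) = -373 + 138908 = 138535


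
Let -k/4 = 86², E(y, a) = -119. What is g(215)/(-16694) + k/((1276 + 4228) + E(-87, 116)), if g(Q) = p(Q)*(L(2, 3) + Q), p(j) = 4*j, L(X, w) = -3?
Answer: -737834248/44948595 ≈ -16.415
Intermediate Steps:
g(Q) = 4*Q*(-3 + Q) (g(Q) = (4*Q)*(-3 + Q) = 4*Q*(-3 + Q))
k = -29584 (k = -4*86² = -4*7396 = -29584)
g(215)/(-16694) + k/((1276 + 4228) + E(-87, 116)) = (4*215*(-3 + 215))/(-16694) - 29584/((1276 + 4228) - 119) = (4*215*212)*(-1/16694) - 29584/(5504 - 119) = 182320*(-1/16694) - 29584/5385 = -91160/8347 - 29584*1/5385 = -91160/8347 - 29584/5385 = -737834248/44948595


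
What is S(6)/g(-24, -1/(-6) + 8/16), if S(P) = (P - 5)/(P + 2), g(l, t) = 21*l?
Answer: -1/4032 ≈ -0.00024802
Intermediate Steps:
S(P) = (-5 + P)/(2 + P)
S(6)/g(-24, -1/(-6) + 8/16) = ((-5 + 6)/(2 + 6))/((21*(-24))) = (1/8)/(-504) = ((⅛)*1)*(-1/504) = (⅛)*(-1/504) = -1/4032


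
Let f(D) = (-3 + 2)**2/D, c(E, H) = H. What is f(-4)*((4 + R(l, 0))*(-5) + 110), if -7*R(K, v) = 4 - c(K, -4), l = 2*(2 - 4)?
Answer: -335/14 ≈ -23.929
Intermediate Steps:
l = -4 (l = 2*(-2) = -4)
f(D) = 1/D (f(D) = (-1)**2/D = 1/D)
R(K, v) = -8/7 (R(K, v) = -(4 - 1*(-4))/7 = -(4 + 4)/7 = -1/7*8 = -8/7)
f(-4)*((4 + R(l, 0))*(-5) + 110) = ((4 - 8/7)*(-5) + 110)/(-4) = -((20/7)*(-5) + 110)/4 = -(-100/7 + 110)/4 = -1/4*670/7 = -335/14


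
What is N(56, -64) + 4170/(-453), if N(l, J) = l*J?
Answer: -542574/151 ≈ -3593.2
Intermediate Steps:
N(l, J) = J*l
N(56, -64) + 4170/(-453) = -64*56 + 4170/(-453) = -3584 + 4170*(-1/453) = -3584 - 1390/151 = -542574/151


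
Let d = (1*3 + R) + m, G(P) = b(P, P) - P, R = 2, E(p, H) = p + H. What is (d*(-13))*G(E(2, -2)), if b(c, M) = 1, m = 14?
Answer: -247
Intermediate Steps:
E(p, H) = H + p
G(P) = 1 - P
d = 19 (d = (1*3 + 2) + 14 = (3 + 2) + 14 = 5 + 14 = 19)
(d*(-13))*G(E(2, -2)) = (19*(-13))*(1 - (-2 + 2)) = -247*(1 - 1*0) = -247*(1 + 0) = -247*1 = -247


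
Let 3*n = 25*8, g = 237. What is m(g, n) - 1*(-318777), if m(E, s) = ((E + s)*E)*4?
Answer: 606653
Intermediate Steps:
n = 200/3 (n = (25*8)/3 = (1/3)*200 = 200/3 ≈ 66.667)
m(E, s) = 4*E*(E + s) (m(E, s) = (E*(E + s))*4 = 4*E*(E + s))
m(g, n) - 1*(-318777) = 4*237*(237 + 200/3) - 1*(-318777) = 4*237*(911/3) + 318777 = 287876 + 318777 = 606653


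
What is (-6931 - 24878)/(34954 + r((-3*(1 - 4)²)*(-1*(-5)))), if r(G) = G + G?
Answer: -1383/1508 ≈ -0.91711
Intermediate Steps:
r(G) = 2*G
(-6931 - 24878)/(34954 + r((-3*(1 - 4)²)*(-1*(-5)))) = (-6931 - 24878)/(34954 + 2*((-3*(1 - 4)²)*(-1*(-5)))) = -31809/(34954 + 2*(-3*(-3)²*5)) = -31809/(34954 + 2*(-3*9*5)) = -31809/(34954 + 2*(-27*5)) = -31809/(34954 + 2*(-135)) = -31809/(34954 - 270) = -31809/34684 = -31809*1/34684 = -1383/1508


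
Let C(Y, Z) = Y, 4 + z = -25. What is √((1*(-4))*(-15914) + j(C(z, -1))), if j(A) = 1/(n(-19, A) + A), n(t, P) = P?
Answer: √214138726/58 ≈ 252.30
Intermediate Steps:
z = -29 (z = -4 - 25 = -29)
j(A) = 1/(2*A) (j(A) = 1/(A + A) = 1/(2*A))
√((1*(-4))*(-15914) + j(C(z, -1))) = √((1*(-4))*(-15914) + (½)/(-29)) = √(-4*(-15914) + (½)*(-1/29)) = √(63656 - 1/58) = √(3692047/58) = √214138726/58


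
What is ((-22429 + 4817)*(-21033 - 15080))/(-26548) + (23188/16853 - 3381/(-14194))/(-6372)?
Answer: -242365079979516297061/10116484173648648 ≈ -23957.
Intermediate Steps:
((-22429 + 4817)*(-21033 - 15080))/(-26548) + (23188/16853 - 3381/(-14194))/(-6372) = -17612*(-36113)*(-1/26548) + (23188*(1/16853) - 3381*(-1/14194))*(-1/6372) = 636022156*(-1/26548) + (23188/16853 + 3381/14194)*(-1/6372) = -159005539/6637 + (386110465/239211482)*(-1/6372) = -159005539/6637 - 386110465/1524255563304 = -242365079979516297061/10116484173648648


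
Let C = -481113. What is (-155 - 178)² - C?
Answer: 592002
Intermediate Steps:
(-155 - 178)² - C = (-155 - 178)² - 1*(-481113) = (-333)² + 481113 = 110889 + 481113 = 592002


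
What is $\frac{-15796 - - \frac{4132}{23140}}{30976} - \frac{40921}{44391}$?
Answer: $- \frac{11389283572717}{7954696738560} \approx -1.4318$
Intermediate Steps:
$\frac{-15796 - - \frac{4132}{23140}}{30976} - \frac{40921}{44391} = \left(-15796 - \left(-4132\right) \frac{1}{23140}\right) \frac{1}{30976} - \frac{40921}{44391} = \left(-15796 - - \frac{1033}{5785}\right) \frac{1}{30976} - \frac{40921}{44391} = \left(-15796 + \frac{1033}{5785}\right) \frac{1}{30976} - \frac{40921}{44391} = \left(- \frac{91378827}{5785}\right) \frac{1}{30976} - \frac{40921}{44391} = - \frac{91378827}{179196160} - \frac{40921}{44391} = - \frac{11389283572717}{7954696738560}$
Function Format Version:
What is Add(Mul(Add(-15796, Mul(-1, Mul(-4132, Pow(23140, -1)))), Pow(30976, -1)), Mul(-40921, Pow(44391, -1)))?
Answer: Rational(-11389283572717, 7954696738560) ≈ -1.4318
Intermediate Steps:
Add(Mul(Add(-15796, Mul(-1, Mul(-4132, Pow(23140, -1)))), Pow(30976, -1)), Mul(-40921, Pow(44391, -1))) = Add(Mul(Add(-15796, Mul(-1, Mul(-4132, Rational(1, 23140)))), Rational(1, 30976)), Mul(-40921, Rational(1, 44391))) = Add(Mul(Add(-15796, Mul(-1, Rational(-1033, 5785))), Rational(1, 30976)), Rational(-40921, 44391)) = Add(Mul(Add(-15796, Rational(1033, 5785)), Rational(1, 30976)), Rational(-40921, 44391)) = Add(Mul(Rational(-91378827, 5785), Rational(1, 30976)), Rational(-40921, 44391)) = Add(Rational(-91378827, 179196160), Rational(-40921, 44391)) = Rational(-11389283572717, 7954696738560)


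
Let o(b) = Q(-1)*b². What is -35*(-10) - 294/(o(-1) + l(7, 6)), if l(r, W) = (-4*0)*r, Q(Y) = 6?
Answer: 301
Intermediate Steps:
o(b) = 6*b²
l(r, W) = 0 (l(r, W) = 0*r = 0)
-35*(-10) - 294/(o(-1) + l(7, 6)) = -35*(-10) - 294/(6*(-1)² + 0) = 350 - 294/(6*1 + 0) = 350 - 294/(6 + 0) = 350 - 294/6 = 350 - 294*⅙ = 350 - 49 = 301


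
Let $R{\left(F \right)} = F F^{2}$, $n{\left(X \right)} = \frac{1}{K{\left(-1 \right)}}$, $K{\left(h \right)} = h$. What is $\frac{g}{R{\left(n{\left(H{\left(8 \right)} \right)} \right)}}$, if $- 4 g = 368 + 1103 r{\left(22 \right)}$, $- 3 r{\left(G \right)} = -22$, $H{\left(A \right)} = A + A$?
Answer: $\frac{12685}{6} \approx 2114.2$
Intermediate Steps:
$H{\left(A \right)} = 2 A$
$n{\left(X \right)} = -1$ ($n{\left(X \right)} = \frac{1}{-1} = -1$)
$r{\left(G \right)} = \frac{22}{3}$ ($r{\left(G \right)} = \left(- \frac{1}{3}\right) \left(-22\right) = \frac{22}{3}$)
$R{\left(F \right)} = F^{3}$
$g = - \frac{12685}{6}$ ($g = - \frac{368 + 1103 \cdot \frac{22}{3}}{4} = - \frac{368 + \frac{24266}{3}}{4} = \left(- \frac{1}{4}\right) \frac{25370}{3} = - \frac{12685}{6} \approx -2114.2$)
$\frac{g}{R{\left(n{\left(H{\left(8 \right)} \right)} \right)}} = - \frac{12685}{6 \left(-1\right)^{3}} = - \frac{12685}{6 \left(-1\right)} = \left(- \frac{12685}{6}\right) \left(-1\right) = \frac{12685}{6}$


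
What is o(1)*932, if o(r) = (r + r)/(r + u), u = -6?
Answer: -1864/5 ≈ -372.80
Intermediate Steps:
o(r) = 2*r/(-6 + r) (o(r) = (r + r)/(r - 6) = (2*r)/(-6 + r) = 2*r/(-6 + r))
o(1)*932 = (2*1/(-6 + 1))*932 = (2*1/(-5))*932 = (2*1*(-⅕))*932 = -⅖*932 = -1864/5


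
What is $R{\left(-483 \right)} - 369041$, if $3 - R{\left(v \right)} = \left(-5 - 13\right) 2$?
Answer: $-369002$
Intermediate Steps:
$R{\left(v \right)} = 39$ ($R{\left(v \right)} = 3 - \left(-5 - 13\right) 2 = 3 - \left(-18\right) 2 = 3 - -36 = 3 + 36 = 39$)
$R{\left(-483 \right)} - 369041 = 39 - 369041 = -369002$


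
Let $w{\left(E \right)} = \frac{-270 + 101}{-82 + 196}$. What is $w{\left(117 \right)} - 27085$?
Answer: $- \frac{3087859}{114} \approx -27086.0$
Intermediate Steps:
$w{\left(E \right)} = - \frac{169}{114}$
$w{\left(117 \right)} - 27085 = - \frac{169}{114} - 27085 = - \frac{3087859}{114}$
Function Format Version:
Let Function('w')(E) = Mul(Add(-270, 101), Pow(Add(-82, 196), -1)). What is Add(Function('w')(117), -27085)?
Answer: Rational(-3087859, 114) ≈ -27086.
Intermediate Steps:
Function('w')(E) = Rational(-169, 114) (Function('w')(E) = Mul(-169, Pow(114, -1)) = Mul(-169, Rational(1, 114)) = Rational(-169, 114))
Add(Function('w')(117), -27085) = Add(Rational(-169, 114), -27085) = Rational(-3087859, 114)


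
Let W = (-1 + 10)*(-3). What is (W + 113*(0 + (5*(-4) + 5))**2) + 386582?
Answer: 411980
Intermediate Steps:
W = -27 (W = 9*(-3) = -27)
(W + 113*(0 + (5*(-4) + 5))**2) + 386582 = (-27 + 113*(0 + (5*(-4) + 5))**2) + 386582 = (-27 + 113*(0 + (-20 + 5))**2) + 386582 = (-27 + 113*(0 - 15)**2) + 386582 = (-27 + 113*(-15)**2) + 386582 = (-27 + 113*225) + 386582 = (-27 + 25425) + 386582 = 25398 + 386582 = 411980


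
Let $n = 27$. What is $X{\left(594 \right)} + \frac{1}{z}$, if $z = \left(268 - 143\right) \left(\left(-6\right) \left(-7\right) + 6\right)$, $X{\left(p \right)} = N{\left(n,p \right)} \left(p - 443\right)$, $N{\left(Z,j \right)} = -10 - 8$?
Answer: $- \frac{16307999}{6000} \approx -2718.0$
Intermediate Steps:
$N{\left(Z,j \right)} = -18$ ($N{\left(Z,j \right)} = -10 - 8 = -18$)
$X{\left(p \right)} = 7974 - 18 p$ ($X{\left(p \right)} = - 18 \left(p - 443\right) = - 18 \left(-443 + p\right) = 7974 - 18 p$)
$z = 6000$ ($z = 125 \left(42 + 6\right) = 125 \cdot 48 = 6000$)
$X{\left(594 \right)} + \frac{1}{z} = \left(7974 - 10692\right) + \frac{1}{6000} = -2718 + \frac{1}{6000} = - \frac{16307999}{6000}$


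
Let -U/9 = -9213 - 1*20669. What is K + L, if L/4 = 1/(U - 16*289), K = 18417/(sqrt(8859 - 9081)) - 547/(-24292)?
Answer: 72338463/3210357844 - 6139*I*sqrt(222)/74 ≈ 0.022533 - 1236.1*I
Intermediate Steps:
U = 268938 (U = -9*(-9213 - 1*20669) = -9*(-9213 - 20669) = -9*(-29882) = 268938)
K = 547/24292 - 6139*I*sqrt(222)/74 (K = 18417/(sqrt(-222)) - 547*(-1/24292) = 18417/((I*sqrt(222))) + 547/24292 = 18417*(-I*sqrt(222)/222) + 547/24292 = -6139*I*sqrt(222)/74 + 547/24292 = 547/24292 - 6139*I*sqrt(222)/74 ≈ 0.022518 - 1236.1*I)
L = 2/132157 (L = 4/(268938 - 16*289) = 4/(268938 - 4624) = 4/264314 = 4*(1/264314) = 2/132157 ≈ 1.5134e-5)
K + L = (547/24292 - 6139*I*sqrt(222)/74) + 2/132157 = 72338463/3210357844 - 6139*I*sqrt(222)/74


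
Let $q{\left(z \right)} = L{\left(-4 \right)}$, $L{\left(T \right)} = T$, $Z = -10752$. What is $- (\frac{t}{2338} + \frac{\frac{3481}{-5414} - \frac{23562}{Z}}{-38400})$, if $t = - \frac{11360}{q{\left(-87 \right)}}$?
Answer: $- \frac{37786213370029}{31108133683200} \approx -1.2147$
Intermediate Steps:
$q{\left(z \right)} = -4$
$t = 2840$ ($t = - \frac{11360}{-4} = \left(-11360\right) \left(- \frac{1}{4}\right) = 2840$)
$- (\frac{t}{2338} + \frac{\frac{3481}{-5414} - \frac{23562}{Z}}{-38400}) = - (\frac{2840}{2338} + \frac{\frac{3481}{-5414} - \frac{23562}{-10752}}{-38400}) = - (2840 \cdot \frac{1}{2338} + \left(3481 \left(- \frac{1}{5414}\right) - - \frac{561}{256}\right) \left(- \frac{1}{38400}\right)) = - (\frac{1420}{1169} + \left(- \frac{3481}{5414} + \frac{561}{256}\right) \left(- \frac{1}{38400}\right)) = - (\frac{1420}{1169} + \frac{1073059}{692992} \left(- \frac{1}{38400}\right)) = - (\frac{1420}{1169} - \frac{1073059}{26610892800}) = \left(-1\right) \frac{37786213370029}{31108133683200} = - \frac{37786213370029}{31108133683200}$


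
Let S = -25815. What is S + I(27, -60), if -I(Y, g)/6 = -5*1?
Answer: -25785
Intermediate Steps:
I(Y, g) = 30 (I(Y, g) = -(-30) = -6*(-5) = 30)
S + I(27, -60) = -25815 + 30 = -25785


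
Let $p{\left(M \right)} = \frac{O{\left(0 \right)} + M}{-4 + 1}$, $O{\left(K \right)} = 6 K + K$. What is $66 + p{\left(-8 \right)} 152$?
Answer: $\frac{1414}{3} \approx 471.33$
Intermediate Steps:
$O{\left(K \right)} = 7 K$
$p{\left(M \right)} = - \frac{M}{3}$ ($p{\left(M \right)} = \frac{7 \cdot 0 + M}{-4 + 1} = \frac{0 + M}{-3} = M \left(- \frac{1}{3}\right) = - \frac{M}{3}$)
$66 + p{\left(-8 \right)} 152 = 66 + \left(- \frac{1}{3}\right) \left(-8\right) 152 = 66 + \frac{8}{3} \cdot 152 = 66 + \frac{1216}{3} = \frac{1414}{3}$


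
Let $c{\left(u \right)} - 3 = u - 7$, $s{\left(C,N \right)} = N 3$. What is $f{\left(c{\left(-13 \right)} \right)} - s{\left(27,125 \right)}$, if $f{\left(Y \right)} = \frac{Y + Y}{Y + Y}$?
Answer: $-374$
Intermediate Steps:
$s{\left(C,N \right)} = 3 N$
$c{\left(u \right)} = -4 + u$ ($c{\left(u \right)} = 3 + \left(u - 7\right) = 3 + \left(-7 + u\right) = -4 + u$)
$f{\left(Y \right)} = 1$ ($f{\left(Y \right)} = \frac{2 Y}{2 Y} = 2 Y \frac{1}{2 Y} = 1$)
$f{\left(c{\left(-13 \right)} \right)} - s{\left(27,125 \right)} = 1 - 3 \cdot 125 = 1 - 375 = -374$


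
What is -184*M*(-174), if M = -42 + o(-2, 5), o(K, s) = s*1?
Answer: -1184592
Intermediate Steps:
o(K, s) = s
M = -37 (M = -42 + 5 = -37)
-184*M*(-174) = -184*(-37)*(-174) = 6808*(-174) = -1184592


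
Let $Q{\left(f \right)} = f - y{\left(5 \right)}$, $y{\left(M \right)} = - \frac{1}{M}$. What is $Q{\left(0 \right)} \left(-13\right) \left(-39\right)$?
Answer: $\frac{507}{5} \approx 101.4$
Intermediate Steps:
$Q{\left(f \right)} = \frac{1}{5} + f$ ($Q{\left(f \right)} = f - - \frac{1}{5} = f + \frac{1}{5} = \frac{1}{5} + f$)
$Q{\left(0 \right)} \left(-13\right) \left(-39\right) = \left(\frac{1}{5} + 0\right) \left(-13\right) \left(-39\right) = \frac{1}{5} \left(-13\right) \left(-39\right) = \left(- \frac{13}{5}\right) \left(-39\right) = \frac{507}{5}$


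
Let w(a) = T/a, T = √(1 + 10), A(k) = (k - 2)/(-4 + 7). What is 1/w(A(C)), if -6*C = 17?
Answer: -29*√11/198 ≈ -0.48577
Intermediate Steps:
C = -17/6 (C = -⅙*17 = -17/6 ≈ -2.8333)
A(k) = -⅔ + k/3 (A(k) = (-2 + k)/3 = (-2 + k)*(⅓) = -⅔ + k/3)
T = √11 ≈ 3.3166
w(a) = √11/a
1/w(A(C)) = 1/(√11/(-⅔ + (⅓)*(-17/6))) = 1/(√11/(-⅔ - 17/18)) = 1/(√11/(-29/18)) = 1/(√11*(-18/29)) = 1/(-18*√11/29) = -29*√11/198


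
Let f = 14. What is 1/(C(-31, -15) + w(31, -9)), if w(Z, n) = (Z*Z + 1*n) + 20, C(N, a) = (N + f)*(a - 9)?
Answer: 1/1380 ≈ 0.00072464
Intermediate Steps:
C(N, a) = (-9 + a)*(14 + N) (C(N, a) = (N + 14)*(a - 9) = (14 + N)*(-9 + a) = (-9 + a)*(14 + N))
w(Z, n) = 20 + n + Z² (w(Z, n) = (Z² + n) + 20 = (n + Z²) + 20 = 20 + n + Z²)
1/(C(-31, -15) + w(31, -9)) = 1/((-126 - 9*(-31) + 14*(-15) - 31*(-15)) + (20 - 9 + 31²)) = 1/((-126 + 279 - 210 + 465) + (20 - 9 + 961)) = 1/(408 + 972) = 1/1380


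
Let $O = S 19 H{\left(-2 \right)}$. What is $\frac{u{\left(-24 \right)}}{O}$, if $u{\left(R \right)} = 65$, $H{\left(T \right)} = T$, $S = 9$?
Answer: $- \frac{65}{342} \approx -0.19006$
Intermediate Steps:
$O = -342$ ($O = 9 \cdot 19 \left(-2\right) = 171 \left(-2\right) = -342$)
$\frac{u{\left(-24 \right)}}{O} = \frac{65}{-342} = 65 \left(- \frac{1}{342}\right) = - \frac{65}{342}$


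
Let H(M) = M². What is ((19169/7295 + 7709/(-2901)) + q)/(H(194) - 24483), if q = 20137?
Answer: 426154575029/278354242635 ≈ 1.5310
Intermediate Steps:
((19169/7295 + 7709/(-2901)) + q)/(H(194) - 24483) = ((19169/7295 + 7709/(-2901)) + 20137)/(194² - 24483) = ((19169*(1/7295) + 7709*(-1/2901)) + 20137)/(37636 - 24483) = ((19169/7295 - 7709/2901) + 20137)/13153 = (-627886/21162795 + 20137)*(1/13153) = (426154575029/21162795)*(1/13153) = 426154575029/278354242635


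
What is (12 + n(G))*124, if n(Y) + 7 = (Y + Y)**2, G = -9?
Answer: 40796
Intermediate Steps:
n(Y) = -7 + 4*Y**2 (n(Y) = -7 + (Y + Y)**2 = -7 + (2*Y)**2 = -7 + 4*Y**2)
(12 + n(G))*124 = (12 + (-7 + 4*(-9)**2))*124 = (12 + (-7 + 4*81))*124 = (12 + (-7 + 324))*124 = (12 + 317)*124 = 329*124 = 40796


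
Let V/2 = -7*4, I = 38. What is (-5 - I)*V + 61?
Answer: 2469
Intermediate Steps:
V = -56 (V = 2*(-7*4) = 2*(-28) = -56)
(-5 - I)*V + 61 = (-5 - 1*38)*(-56) + 61 = (-5 - 38)*(-56) + 61 = -43*(-56) + 61 = 2408 + 61 = 2469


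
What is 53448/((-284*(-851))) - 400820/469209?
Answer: -17948374562/28350076989 ≈ -0.63310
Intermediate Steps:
53448/((-284*(-851))) - 400820/469209 = 53448/241684 - 400820*1/469209 = 53448*(1/241684) - 400820/469209 = 13362/60421 - 400820/469209 = -17948374562/28350076989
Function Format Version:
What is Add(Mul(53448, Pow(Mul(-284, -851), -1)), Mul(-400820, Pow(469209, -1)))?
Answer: Rational(-17948374562, 28350076989) ≈ -0.63310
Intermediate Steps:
Add(Mul(53448, Pow(Mul(-284, -851), -1)), Mul(-400820, Pow(469209, -1))) = Add(Mul(53448, Pow(241684, -1)), Mul(-400820, Rational(1, 469209))) = Add(Mul(53448, Rational(1, 241684)), Rational(-400820, 469209)) = Add(Rational(13362, 60421), Rational(-400820, 469209)) = Rational(-17948374562, 28350076989)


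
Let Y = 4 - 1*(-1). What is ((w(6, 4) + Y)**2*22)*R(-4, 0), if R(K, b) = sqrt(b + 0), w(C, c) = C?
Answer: 0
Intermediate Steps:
Y = 5 (Y = 4 + 1 = 5)
R(K, b) = sqrt(b)
((w(6, 4) + Y)**2*22)*R(-4, 0) = ((6 + 5)**2*22)*sqrt(0) = (11**2*22)*0 = (121*22)*0 = 2662*0 = 0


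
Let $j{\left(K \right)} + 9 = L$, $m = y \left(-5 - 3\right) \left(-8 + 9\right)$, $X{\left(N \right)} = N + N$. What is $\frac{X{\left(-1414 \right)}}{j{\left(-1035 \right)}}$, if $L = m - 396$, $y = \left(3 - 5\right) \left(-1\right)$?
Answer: $\frac{2828}{421} \approx 6.7173$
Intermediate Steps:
$X{\left(N \right)} = 2 N$
$y = 2$ ($y = \left(-2\right) \left(-1\right) = 2$)
$m = -16$ ($m = 2 \left(-5 - 3\right) \left(-8 + 9\right) = 2 \left(\left(-8\right) 1\right) = 2 \left(-8\right) = -16$)
$L = -412$ ($L = -16 - 396 = -412$)
$j{\left(K \right)} = -421$ ($j{\left(K \right)} = -9 - 412 = -421$)
$\frac{X{\left(-1414 \right)}}{j{\left(-1035 \right)}} = \frac{2 \left(-1414\right)}{-421} = \left(-2828\right) \left(- \frac{1}{421}\right) = \frac{2828}{421}$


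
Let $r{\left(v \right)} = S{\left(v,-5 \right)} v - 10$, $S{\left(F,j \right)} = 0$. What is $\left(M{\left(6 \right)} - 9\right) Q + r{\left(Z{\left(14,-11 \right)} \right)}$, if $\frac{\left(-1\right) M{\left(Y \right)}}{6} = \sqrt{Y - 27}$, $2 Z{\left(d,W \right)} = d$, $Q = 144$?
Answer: $-1306 - 864 i \sqrt{21} \approx -1306.0 - 3959.3 i$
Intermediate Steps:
$Z{\left(d,W \right)} = \frac{d}{2}$
$M{\left(Y \right)} = - 6 \sqrt{-27 + Y}$ ($M{\left(Y \right)} = - 6 \sqrt{Y - 27} = - 6 \sqrt{-27 + Y}$)
$r{\left(v \right)} = -10$ ($r{\left(v \right)} = 0 v - 10 = 0 - 10 = -10$)
$\left(M{\left(6 \right)} - 9\right) Q + r{\left(Z{\left(14,-11 \right)} \right)} = \left(- 6 \sqrt{-27 + 6} - 9\right) 144 - 10 = \left(- 6 \sqrt{-21} - 9\right) 144 - 10 = \left(- 6 i \sqrt{21} - 9\right) 144 - 10 = \left(-9 - 6 i \sqrt{21}\right) 144 - 10 = \left(-1296 - 864 i \sqrt{21}\right) - 10 = -1306 - 864 i \sqrt{21}$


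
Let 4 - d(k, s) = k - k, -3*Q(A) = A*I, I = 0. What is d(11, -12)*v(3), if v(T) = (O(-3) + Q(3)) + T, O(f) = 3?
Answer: 24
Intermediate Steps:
Q(A) = 0 (Q(A) = -A*0/3 = -1/3*0 = 0)
v(T) = 3 + T (v(T) = (3 + 0) + T = 3 + T)
d(k, s) = 4 (d(k, s) = 4 - (k - k) = 4 - 1*0 = 4 + 0 = 4)
d(11, -12)*v(3) = 4*(3 + 3) = 4*6 = 24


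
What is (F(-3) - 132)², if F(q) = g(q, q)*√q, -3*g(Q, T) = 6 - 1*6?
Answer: 17424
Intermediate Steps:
g(Q, T) = 0 (g(Q, T) = -(6 - 1*6)/3 = -(6 - 6)/3 = -⅓*0 = 0)
F(q) = 0 (F(q) = 0*√q = 0)
(F(-3) - 132)² = (0 - 132)² = (-132)² = 17424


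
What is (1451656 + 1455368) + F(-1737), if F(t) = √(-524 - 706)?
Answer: 2907024 + I*√1230 ≈ 2.907e+6 + 35.071*I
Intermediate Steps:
F(t) = I*√1230 (F(t) = √(-1230) = I*√1230)
(1451656 + 1455368) + F(-1737) = (1451656 + 1455368) + I*√1230 = 2907024 + I*√1230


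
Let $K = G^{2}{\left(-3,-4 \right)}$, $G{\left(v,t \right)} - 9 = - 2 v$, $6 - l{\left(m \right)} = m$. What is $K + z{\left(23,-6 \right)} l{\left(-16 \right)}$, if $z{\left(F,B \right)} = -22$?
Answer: $-259$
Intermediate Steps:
$l{\left(m \right)} = 6 - m$
$G{\left(v,t \right)} = 9 - 2 v$
$K = 225$ ($K = \left(9 - -6\right)^{2} = \left(9 + 6\right)^{2} = 15^{2} = 225$)
$K + z{\left(23,-6 \right)} l{\left(-16 \right)} = 225 - 22 \left(6 - -16\right) = 225 - 22 \left(6 + 16\right) = 225 - 484 = -259$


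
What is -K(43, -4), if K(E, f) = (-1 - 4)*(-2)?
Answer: -10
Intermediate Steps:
K(E, f) = 10 (K(E, f) = -5*(-2) = 10)
-K(43, -4) = -1*10 = -10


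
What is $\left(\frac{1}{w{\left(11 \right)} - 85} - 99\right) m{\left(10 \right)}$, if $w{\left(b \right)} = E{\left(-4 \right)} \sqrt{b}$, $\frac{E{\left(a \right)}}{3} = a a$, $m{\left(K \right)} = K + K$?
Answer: $- \frac{35873920}{18119} + \frac{960 \sqrt{11}}{18119} \approx -1979.7$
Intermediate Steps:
$m{\left(K \right)} = 2 K$
$E{\left(a \right)} = 3 a^{2}$ ($E{\left(a \right)} = 3 a a = 3 a^{2}$)
$w{\left(b \right)} = 48 \sqrt{b}$ ($w{\left(b \right)} = 3 \left(-4\right)^{2} \sqrt{b} = 3 \cdot 16 \sqrt{b} = 48 \sqrt{b}$)
$\left(\frac{1}{w{\left(11 \right)} - 85} - 99\right) m{\left(10 \right)} = \left(\frac{1}{48 \sqrt{11} - 85} - 99\right) 2 \cdot 10 = \left(\frac{1}{-85 + 48 \sqrt{11}} - 99\right) 20 = \left(-99 + \frac{1}{-85 + 48 \sqrt{11}}\right) 20 = -1980 + \frac{20}{-85 + 48 \sqrt{11}}$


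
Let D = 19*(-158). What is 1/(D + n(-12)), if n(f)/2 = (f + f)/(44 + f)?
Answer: -2/6007 ≈ -0.00033295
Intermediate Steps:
n(f) = 4*f/(44 + f) (n(f) = 2*((f + f)/(44 + f)) = 2*((2*f)/(44 + f)) = 2*(2*f/(44 + f)) = 4*f/(44 + f))
D = -3002
1/(D + n(-12)) = 1/(-3002 + 4*(-12)/(44 - 12)) = 1/(-3002 + 4*(-12)/32) = 1/(-3002 + 4*(-12)*(1/32)) = 1/(-3002 - 3/2) = 1/(-6007/2) = -2/6007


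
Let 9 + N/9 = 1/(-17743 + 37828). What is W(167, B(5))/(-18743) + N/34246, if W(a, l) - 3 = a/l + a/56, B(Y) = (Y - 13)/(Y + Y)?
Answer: 1017122986407/120325470963880 ≈ 0.0084531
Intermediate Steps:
B(Y) = (-13 + Y)/(2*Y) (B(Y) = (-13 + Y)/((2*Y)) = (-13 + Y)*(1/(2*Y)) = (-13 + Y)/(2*Y))
N = -542292/6695 (N = -81 + 9/(-17743 + 37828) = -81 + 9/20085 = -81 + 9*(1/20085) = -81 + 3/6695 = -542292/6695 ≈ -81.000)
W(a, l) = 3 + a/56 + a/l (W(a, l) = 3 + (a/l + a/56) = 3 + (a/56 + a/l) = 3 + a/56 + a/l)
W(167, B(5))/(-18743) + N/34246 = (3 + (1/56)*167 + 167/(((1/2)*(-13 + 5)/5)))/(-18743) - 542292/6695/34246 = (3 + 167/56 + 167/(((1/2)*(1/5)*(-8))))*(-1/18743) - 542292/6695*1/34246 = (3 + 167/56 + 167/(-4/5))*(-1/18743) - 271146/114638485 = (3 + 167/56 + 167*(-5/4))*(-1/18743) - 271146/114638485 = (3 + 167/56 - 835/4)*(-1/18743) - 271146/114638485 = -11355/56*(-1/18743) - 271146/114638485 = 11355/1049608 - 271146/114638485 = 1017122986407/120325470963880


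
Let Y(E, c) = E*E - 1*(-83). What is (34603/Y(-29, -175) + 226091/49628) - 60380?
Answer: -345859439699/5732034 ≈ -60338.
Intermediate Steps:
Y(E, c) = 83 + E² (Y(E, c) = E² + 83 = 83 + E²)
(34603/Y(-29, -175) + 226091/49628) - 60380 = (34603/(83 + (-29)²) + 226091/49628) - 60380 = (34603/(83 + 841) + 226091*(1/49628)) - 60380 = (34603/924 + 226091/49628) - 60380 = 240773221/5732034 - 60380 = -345859439699/5732034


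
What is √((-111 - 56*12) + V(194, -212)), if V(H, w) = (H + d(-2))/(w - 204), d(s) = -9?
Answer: I*√8473738/104 ≈ 27.99*I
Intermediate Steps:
V(H, w) = (-9 + H)/(-204 + w) (V(H, w) = (H - 9)/(w - 204) = (-9 + H)/(-204 + w))
√((-111 - 56*12) + V(194, -212)) = √((-111 - 56*12) + (-9 + 194)/(-204 - 212)) = √((-111 - 672) + 185/(-416)) = √(-783 - 1/416*185) = √(-783 - 185/416) = √(-325913/416) = I*√8473738/104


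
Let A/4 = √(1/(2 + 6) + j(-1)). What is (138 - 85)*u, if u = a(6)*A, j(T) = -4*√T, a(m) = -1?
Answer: -53*√(2 - 64*I) ≈ -304.53 + 295.17*I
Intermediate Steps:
A = 4*√(⅛ - 4*I) (A = 4*√(1/(2 + 6) - 4*I) = 4*√(1/8 - 4*I) = 4*√(⅛ - 4*I) ≈ 5.7459 - 5.5692*I)
u = -√(2 - 64*I) ≈ -5.7459 + 5.5692*I
(138 - 85)*u = (138 - 85)*(-√(2 - 64*I)) = 53*(-√(2 - 64*I)) = -53*√(2 - 64*I)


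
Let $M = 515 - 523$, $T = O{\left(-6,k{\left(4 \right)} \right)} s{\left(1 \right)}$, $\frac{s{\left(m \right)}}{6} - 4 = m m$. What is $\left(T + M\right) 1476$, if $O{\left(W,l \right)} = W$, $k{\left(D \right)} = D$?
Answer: $-277488$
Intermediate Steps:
$s{\left(m \right)} = 24 + 6 m^{2}$ ($s{\left(m \right)} = 24 + 6 m m = 24 + 6 m^{2}$)
$T = -180$ ($T = - 6 \left(24 + 6 \cdot 1^{2}\right) = - 6 \left(24 + 6 \cdot 1\right) = - 6 \left(24 + 6\right) = \left(-6\right) 30 = -180$)
$M = -8$
$\left(T + M\right) 1476 = \left(-180 - 8\right) 1476 = \left(-188\right) 1476 = -277488$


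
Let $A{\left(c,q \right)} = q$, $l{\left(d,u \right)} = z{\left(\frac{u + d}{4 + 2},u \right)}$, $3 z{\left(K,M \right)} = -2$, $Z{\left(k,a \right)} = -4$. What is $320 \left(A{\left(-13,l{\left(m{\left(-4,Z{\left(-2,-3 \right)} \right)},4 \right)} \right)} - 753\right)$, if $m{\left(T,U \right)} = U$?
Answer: $- \frac{723520}{3} \approx -2.4117 \cdot 10^{5}$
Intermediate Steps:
$z{\left(K,M \right)} = - \frac{2}{3}$ ($z{\left(K,M \right)} = \frac{1}{3} \left(-2\right) = - \frac{2}{3}$)
$l{\left(d,u \right)} = - \frac{2}{3}$
$320 \left(A{\left(-13,l{\left(m{\left(-4,Z{\left(-2,-3 \right)} \right)},4 \right)} \right)} - 753\right) = 320 \left(- \frac{2}{3} - 753\right) = 320 \left(- \frac{2261}{3}\right) = - \frac{723520}{3}$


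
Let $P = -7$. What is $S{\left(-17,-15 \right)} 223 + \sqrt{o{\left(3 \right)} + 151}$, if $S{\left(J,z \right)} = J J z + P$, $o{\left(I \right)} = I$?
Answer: $-968266 + \sqrt{154} \approx -9.6825 \cdot 10^{5}$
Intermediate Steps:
$S{\left(J,z \right)} = -7 + z J^{2}$ ($S{\left(J,z \right)} = J J z - 7 = J^{2} z - 7 = z J^{2} - 7 = -7 + z J^{2}$)
$S{\left(-17,-15 \right)} 223 + \sqrt{o{\left(3 \right)} + 151} = \left(-7 - 15 \left(-17\right)^{2}\right) 223 + \sqrt{3 + 151} = \left(-7 - 4335\right) 223 + \sqrt{154} = \left(-4342\right) 223 + \sqrt{154} = -968266 + \sqrt{154}$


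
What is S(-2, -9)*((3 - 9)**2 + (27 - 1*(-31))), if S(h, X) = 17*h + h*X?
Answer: -1504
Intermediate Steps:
S(h, X) = 17*h + X*h
S(-2, -9)*((3 - 9)**2 + (27 - 1*(-31))) = (-2*(17 - 9))*((3 - 9)**2 + (27 - 1*(-31))) = (-2*8)*((-6)**2 + (27 + 31)) = -16*(36 + 58) = -16*94 = -1504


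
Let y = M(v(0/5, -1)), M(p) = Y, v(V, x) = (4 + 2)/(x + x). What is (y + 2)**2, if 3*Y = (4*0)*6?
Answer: 4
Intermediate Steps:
v(V, x) = 3/x (v(V, x) = 6/((2*x)) = 6*(1/(2*x)) = 3/x)
Y = 0 (Y = ((4*0)*6)/3 = (0*6)/3 = (1/3)*0 = 0)
M(p) = 0
y = 0
(y + 2)**2 = (0 + 2)**2 = 2**2 = 4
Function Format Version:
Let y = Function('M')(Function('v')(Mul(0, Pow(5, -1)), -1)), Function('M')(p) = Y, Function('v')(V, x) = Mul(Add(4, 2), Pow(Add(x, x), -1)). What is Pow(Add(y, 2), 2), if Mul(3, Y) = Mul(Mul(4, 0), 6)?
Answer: 4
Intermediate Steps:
Function('v')(V, x) = Mul(3, Pow(x, -1)) (Function('v')(V, x) = Mul(6, Pow(Mul(2, x), -1)) = Mul(6, Mul(Rational(1, 2), Pow(x, -1))) = Mul(3, Pow(x, -1)))
Y = 0 (Y = Mul(Rational(1, 3), Mul(Mul(4, 0), 6)) = Mul(Rational(1, 3), Mul(0, 6)) = Mul(Rational(1, 3), 0) = 0)
Function('M')(p) = 0
y = 0
Pow(Add(y, 2), 2) = Pow(Add(0, 2), 2) = Pow(2, 2) = 4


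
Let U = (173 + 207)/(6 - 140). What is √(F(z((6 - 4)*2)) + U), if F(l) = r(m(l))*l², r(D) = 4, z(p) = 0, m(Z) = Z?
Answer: I*√12730/67 ≈ 1.684*I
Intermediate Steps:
F(l) = 4*l²
U = -190/67 (U = 380/(-134) = 380*(-1/134) = -190/67 ≈ -2.8358)
√(F(z((6 - 4)*2)) + U) = √(4*0² - 190/67) = √(4*0 - 190/67) = √(0 - 190/67) = √(-190/67) = I*√12730/67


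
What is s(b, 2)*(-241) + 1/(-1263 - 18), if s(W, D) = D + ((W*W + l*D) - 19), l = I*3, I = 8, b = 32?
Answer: -325700656/1281 ≈ -2.5426e+5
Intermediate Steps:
l = 24 (l = 8*3 = 24)
s(W, D) = -19 + W² + 25*D (s(W, D) = D + ((W*W + 24*D) - 19) = D + ((W² + 24*D) - 19) = D + (-19 + W² + 24*D) = -19 + W² + 25*D)
s(b, 2)*(-241) + 1/(-1263 - 18) = (-19 + 32² + 25*2)*(-241) + 1/(-1263 - 18) = (-19 + 1024 + 50)*(-241) + 1/(-1281) = 1055*(-241) - 1/1281 = -254255 - 1/1281 = -325700656/1281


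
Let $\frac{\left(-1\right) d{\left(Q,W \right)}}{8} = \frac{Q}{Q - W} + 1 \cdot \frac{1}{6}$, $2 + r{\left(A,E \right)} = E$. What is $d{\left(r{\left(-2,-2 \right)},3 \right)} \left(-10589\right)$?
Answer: $\frac{1313036}{21} \approx 62526.0$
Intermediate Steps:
$r{\left(A,E \right)} = -2 + E$
$d{\left(Q,W \right)} = - \frac{4}{3} - \frac{8 Q}{Q - W}$ ($d{\left(Q,W \right)} = - 8 \left(\frac{Q}{Q - W} + 1 \cdot \frac{1}{6}\right) = - 8 \left(\frac{Q}{Q - W} + \frac{1}{6}\right) = - 8 \left(\frac{1}{6} + \frac{Q}{Q - W}\right) = - \frac{4}{3} - \frac{8 Q}{Q - W}$)
$d{\left(r{\left(-2,-2 \right)},3 \right)} \left(-10589\right) = \frac{4 \left(3 - 7 \left(-2 - 2\right)\right)}{3 \left(\left(-2 - 2\right) - 3\right)} \left(-10589\right) = \frac{4 \left(3 - -28\right)}{3 \left(-4 - 3\right)} \left(-10589\right) = \frac{4 \left(3 + 28\right)}{3 \left(-7\right)} \left(-10589\right) = \frac{4}{3} \left(- \frac{1}{7}\right) 31 \left(-10589\right) = \left(- \frac{124}{21}\right) \left(-10589\right) = \frac{1313036}{21}$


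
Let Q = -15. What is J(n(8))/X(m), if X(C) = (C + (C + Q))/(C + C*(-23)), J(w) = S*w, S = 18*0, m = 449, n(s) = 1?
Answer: 0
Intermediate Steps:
S = 0
J(w) = 0 (J(w) = 0*w = 0)
X(C) = -(-15 + 2*C)/(22*C) (X(C) = (C + (C - 15))/(C + C*(-23)) = (C + (-15 + C))/(C - 23*C) = (-15 + 2*C)/((-22*C)) = (-15 + 2*C)*(-1/(22*C)) = -(-15 + 2*C)/(22*C))
J(n(8))/X(m) = 0/(((1/22)*(15 - 2*449)/449)) = 0/(((1/22)*(1/449)*(15 - 898))) = 0/(((1/22)*(1/449)*(-883))) = 0/(-883/9878) = 0*(-9878/883) = 0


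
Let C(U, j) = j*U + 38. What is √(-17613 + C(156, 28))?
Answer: I*√13207 ≈ 114.92*I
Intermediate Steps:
C(U, j) = 38 + U*j (C(U, j) = U*j + 38 = 38 + U*j)
√(-17613 + C(156, 28)) = √(-17613 + (38 + 156*28)) = √(-17613 + (38 + 4368)) = √(-17613 + 4406) = √(-13207) = I*√13207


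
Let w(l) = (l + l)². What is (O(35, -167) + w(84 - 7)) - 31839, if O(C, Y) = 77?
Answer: -8046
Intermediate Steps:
w(l) = 4*l² (w(l) = (2*l)² = 4*l²)
(O(35, -167) + w(84 - 7)) - 31839 = (77 + 4*(84 - 7)²) - 31839 = (77 + 4*77²) - 31839 = (77 + 4*5929) - 31839 = (77 + 23716) - 31839 = 23793 - 31839 = -8046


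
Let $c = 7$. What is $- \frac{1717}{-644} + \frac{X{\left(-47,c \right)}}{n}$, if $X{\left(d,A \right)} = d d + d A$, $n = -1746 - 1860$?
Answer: $\frac{2490391}{1161132} \approx 2.1448$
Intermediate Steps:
$n = -3606$ ($n = -1746 - 1860 = -3606$)
$X{\left(d,A \right)} = d^{2} + A d$
$- \frac{1717}{-644} + \frac{X{\left(-47,c \right)}}{n} = - \frac{1717}{-644} + \frac{\left(-47\right) \left(7 - 47\right)}{-3606} = \left(-1717\right) \left(- \frac{1}{644}\right) + \left(-47\right) \left(-40\right) \left(- \frac{1}{3606}\right) = \frac{1717}{644} + 1880 \left(- \frac{1}{3606}\right) = \frac{1717}{644} - \frac{940}{1803} = \frac{2490391}{1161132}$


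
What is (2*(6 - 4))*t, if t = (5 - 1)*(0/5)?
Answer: 0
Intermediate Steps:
t = 0 (t = 4*(0*(1/5)) = 4*0 = 0)
(2*(6 - 4))*t = (2*(6 - 4))*0 = (2*2)*0 = 4*0 = 0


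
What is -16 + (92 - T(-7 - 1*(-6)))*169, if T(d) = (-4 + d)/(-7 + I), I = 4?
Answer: 45751/3 ≈ 15250.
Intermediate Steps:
T(d) = 4/3 - d/3 (T(d) = (-4 + d)/(-7 + 4) = (-4 + d)/(-3) = (-4 + d)*(-⅓) = 4/3 - d/3)
-16 + (92 - T(-7 - 1*(-6)))*169 = -16 + (92 - (4/3 - (-7 - 1*(-6))/3))*169 = -16 + (92 - (4/3 - (-7 + 6)/3))*169 = -16 + (92 - (4/3 - ⅓*(-1)))*169 = -16 + (92 - (4/3 + ⅓))*169 = -16 + (92 - 1*5/3)*169 = -16 + (92 - 5/3)*169 = -16 + (271/3)*169 = -16 + 45799/3 = 45751/3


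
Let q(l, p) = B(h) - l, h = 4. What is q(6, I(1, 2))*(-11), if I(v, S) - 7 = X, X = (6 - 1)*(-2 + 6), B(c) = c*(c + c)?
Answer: -286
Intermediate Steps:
B(c) = 2*c² (B(c) = c*(2*c) = 2*c²)
X = 20 (X = 5*4 = 20)
I(v, S) = 27 (I(v, S) = 7 + 20 = 27)
q(l, p) = 32 - l (q(l, p) = 2*4² - l = 2*16 - l = 32 - l)
q(6, I(1, 2))*(-11) = (32 - 1*6)*(-11) = (32 - 6)*(-11) = 26*(-11) = -286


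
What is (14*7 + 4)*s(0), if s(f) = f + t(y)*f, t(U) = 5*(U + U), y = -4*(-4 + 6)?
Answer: 0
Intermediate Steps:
y = -8 (y = -4*2 = -8)
t(U) = 10*U (t(U) = 5*(2*U) = 10*U)
s(f) = -79*f (s(f) = f + (10*(-8))*f = f - 80*f = -79*f)
(14*7 + 4)*s(0) = (14*7 + 4)*(-79*0) = (98 + 4)*0 = 102*0 = 0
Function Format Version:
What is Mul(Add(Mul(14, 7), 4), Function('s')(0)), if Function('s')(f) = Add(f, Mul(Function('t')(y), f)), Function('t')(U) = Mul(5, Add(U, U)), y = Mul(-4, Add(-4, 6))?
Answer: 0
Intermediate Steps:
y = -8 (y = Mul(-4, 2) = -8)
Function('t')(U) = Mul(10, U) (Function('t')(U) = Mul(5, Mul(2, U)) = Mul(10, U))
Function('s')(f) = Mul(-79, f) (Function('s')(f) = Add(f, Mul(Mul(10, -8), f)) = Add(f, Mul(-80, f)) = Mul(-79, f))
Mul(Add(Mul(14, 7), 4), Function('s')(0)) = Mul(Add(Mul(14, 7), 4), Mul(-79, 0)) = Mul(Add(98, 4), 0) = Mul(102, 0) = 0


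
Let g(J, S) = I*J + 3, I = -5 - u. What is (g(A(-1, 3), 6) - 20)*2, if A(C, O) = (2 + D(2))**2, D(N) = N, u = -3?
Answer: -98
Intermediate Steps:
I = -2 (I = -5 - 1*(-3) = -5 + 3 = -2)
A(C, O) = 16 (A(C, O) = (2 + 2)**2 = 4**2 = 16)
g(J, S) = 3 - 2*J (g(J, S) = -2*J + 3 = 3 - 2*J)
(g(A(-1, 3), 6) - 20)*2 = ((3 - 2*16) - 20)*2 = ((3 - 32) - 20)*2 = (-29 - 20)*2 = -49*2 = -98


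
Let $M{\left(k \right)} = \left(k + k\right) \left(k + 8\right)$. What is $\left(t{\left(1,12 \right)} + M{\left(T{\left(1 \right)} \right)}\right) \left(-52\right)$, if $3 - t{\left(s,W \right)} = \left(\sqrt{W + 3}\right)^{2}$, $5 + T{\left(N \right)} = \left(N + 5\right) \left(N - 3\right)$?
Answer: $-15288$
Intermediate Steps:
$T{\left(N \right)} = -5 + \left(-3 + N\right) \left(5 + N\right)$ ($T{\left(N \right)} = -5 + \left(N + 5\right) \left(N - 3\right) = -5 + \left(5 + N\right) \left(-3 + N\right) = -5 + \left(-3 + N\right) \left(5 + N\right)$)
$t{\left(s,W \right)} = - W$ ($t{\left(s,W \right)} = 3 - \left(\sqrt{W + 3}\right)^{2} = 3 - \left(\sqrt{3 + W}\right)^{2} = 3 - \left(3 + W\right) = - W$)
$M{\left(k \right)} = 2 k \left(8 + k\right)$
$\left(t{\left(1,12 \right)} + M{\left(T{\left(1 \right)} \right)}\right) \left(-52\right) = \left(\left(-1\right) 12 + 2 \left(-20 + 1^{2} + 2 \cdot 1\right) \left(8 + \left(-20 + 1^{2} + 2 \cdot 1\right)\right)\right) \left(-52\right) = \left(-12 + 2 \left(-20 + 1 + 2\right) \left(8 + \left(-20 + 1 + 2\right)\right)\right) \left(-52\right) = \left(-12 + 2 \left(-17\right) \left(8 - 17\right)\right) \left(-52\right) = \left(-12 + 2 \left(-17\right) \left(-9\right)\right) \left(-52\right) = \left(-12 + 306\right) \left(-52\right) = 294 \left(-52\right) = -15288$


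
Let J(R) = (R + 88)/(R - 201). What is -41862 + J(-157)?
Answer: -14986527/358 ≈ -41862.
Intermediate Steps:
J(R) = (88 + R)/(-201 + R)
-41862 + J(-157) = -41862 + (88 - 157)/(-201 - 157) = -41862 - 69/(-358) = -41862 - 1/358*(-69) = -41862 + 69/358 = -14986527/358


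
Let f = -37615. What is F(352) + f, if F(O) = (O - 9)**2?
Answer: 80034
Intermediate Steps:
F(O) = (-9 + O)**2
F(352) + f = (-9 + 352)**2 - 37615 = 343**2 - 37615 = 117649 - 37615 = 80034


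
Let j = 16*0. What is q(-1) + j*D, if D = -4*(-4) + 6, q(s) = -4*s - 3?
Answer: 1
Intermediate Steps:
q(s) = -3 - 4*s
j = 0
D = 22 (D = 16 + 6 = 22)
q(-1) + j*D = (-3 - 4*(-1)) + 0*22 = (-3 + 4) + 0 = 1 + 0 = 1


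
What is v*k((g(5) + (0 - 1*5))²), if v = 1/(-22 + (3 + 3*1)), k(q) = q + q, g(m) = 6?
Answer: -⅛ ≈ -0.12500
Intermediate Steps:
k(q) = 2*q
v = -1/16 (v = 1/(-22 + (3 + 3)) = 1/(-22 + 6) = 1/(-16) = -1/16 ≈ -0.062500)
v*k((g(5) + (0 - 1*5))²) = -(6 + (0 - 1*5))²/8 = -(6 + (0 - 5))²/8 = -(6 - 5)²/8 = -1²/8 = -1/8 = -1/16*2 = -⅛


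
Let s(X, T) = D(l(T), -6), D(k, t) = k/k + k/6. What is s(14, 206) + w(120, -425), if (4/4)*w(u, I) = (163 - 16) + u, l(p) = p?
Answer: 907/3 ≈ 302.33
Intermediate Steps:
D(k, t) = 1 + k/6 (D(k, t) = 1 + k*(1/6) = 1 + k/6)
s(X, T) = 1 + T/6
w(u, I) = 147 + u (w(u, I) = (163 - 16) + u = 147 + u)
s(14, 206) + w(120, -425) = (1 + (1/6)*206) + (147 + 120) = (1 + 103/3) + 267 = 106/3 + 267 = 907/3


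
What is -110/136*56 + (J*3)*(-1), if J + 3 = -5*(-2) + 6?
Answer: -1433/17 ≈ -84.294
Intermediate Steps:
J = 13 (J = -3 + (-5*(-2) + 6) = -3 + (10 + 6) = -3 + 16 = 13)
-110/136*56 + (J*3)*(-1) = -110/136*56 + (13*3)*(-1) = -110*1/136*56 + 39*(-1) = -55/68*56 - 39 = -770/17 - 39 = -1433/17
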